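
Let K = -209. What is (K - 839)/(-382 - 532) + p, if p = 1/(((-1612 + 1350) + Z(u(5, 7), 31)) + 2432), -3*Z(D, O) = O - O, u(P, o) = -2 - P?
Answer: 1137537/991690 ≈ 1.1471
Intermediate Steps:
Z(D, O) = 0 (Z(D, O) = -(O - O)/3 = -1/3*0 = 0)
p = 1/2170 (p = 1/(((-1612 + 1350) + 0) + 2432) = 1/((-262 + 0) + 2432) = 1/(-262 + 2432) = 1/2170 ≈ 0.00046083)
(K - 839)/(-382 - 532) + p = (-209 - 839)/(-382 - 532) + 1/2170 = -1048/(-914) + 1/2170 = -1048*(-1/914) + 1/2170 = 524/457 + 1/2170 = 1137537/991690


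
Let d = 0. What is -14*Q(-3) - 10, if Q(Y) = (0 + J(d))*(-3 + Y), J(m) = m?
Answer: -10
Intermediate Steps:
Q(Y) = 0 (Q(Y) = (0 + 0)*(-3 + Y) = 0*(-3 + Y) = 0)
-14*Q(-3) - 10 = -14*0 - 10 = 0 - 10 = -10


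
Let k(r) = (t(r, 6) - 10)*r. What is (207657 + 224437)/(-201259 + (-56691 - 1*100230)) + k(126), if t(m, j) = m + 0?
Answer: 2617363393/179090 ≈ 14615.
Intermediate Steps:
t(m, j) = m
k(r) = r*(-10 + r) (k(r) = (r - 10)*r = (-10 + r)*r = r*(-10 + r))
(207657 + 224437)/(-201259 + (-56691 - 1*100230)) + k(126) = (207657 + 224437)/(-201259 + (-56691 - 1*100230)) + 126*(-10 + 126) = 432094/(-201259 + (-56691 - 100230)) + 126*116 = 432094/(-201259 - 156921) + 14616 = 432094/(-358180) + 14616 = 432094*(-1/358180) + 14616 = -216047/179090 + 14616 = 2617363393/179090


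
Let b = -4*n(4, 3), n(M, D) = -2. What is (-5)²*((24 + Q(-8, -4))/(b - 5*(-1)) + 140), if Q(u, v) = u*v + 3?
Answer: 46975/13 ≈ 3613.5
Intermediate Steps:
b = 8 (b = -4*(-2) = 8)
Q(u, v) = 3 + u*v
(-5)²*((24 + Q(-8, -4))/(b - 5*(-1)) + 140) = (-5)²*((24 + (3 - 8*(-4)))/(8 - 5*(-1)) + 140) = 25*((24 + (3 + 32))/(8 + 5) + 140) = 25*((24 + 35)/13 + 140) = 25*(59*(1/13) + 140) = 25*(59/13 + 140) = 25*(1879/13) = 46975/13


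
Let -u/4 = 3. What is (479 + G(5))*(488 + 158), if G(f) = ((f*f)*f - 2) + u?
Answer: 381140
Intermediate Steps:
u = -12 (u = -4*3 = -12)
G(f) = -14 + f³ (G(f) = ((f*f)*f - 2) - 12 = (f²*f - 2) - 12 = (f³ - 2) - 12 = (-2 + f³) - 12 = -14 + f³)
(479 + G(5))*(488 + 158) = (479 + (-14 + 5³))*(488 + 158) = (479 + (-14 + 125))*646 = (479 + 111)*646 = 590*646 = 381140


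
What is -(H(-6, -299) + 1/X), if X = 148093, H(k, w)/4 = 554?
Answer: -328174089/148093 ≈ -2216.0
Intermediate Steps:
H(k, w) = 2216 (H(k, w) = 4*554 = 2216)
-(H(-6, -299) + 1/X) = -(2216 + 1/148093) = -1*328174089/148093 = -328174089/148093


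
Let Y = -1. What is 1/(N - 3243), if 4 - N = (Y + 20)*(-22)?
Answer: -1/2821 ≈ -0.00035448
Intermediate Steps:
N = 422 (N = 4 - (-1 + 20)*(-22) = 4 - 19*(-22) = 4 - 1*(-418) = 4 + 418 = 422)
1/(N - 3243) = 1/(422 - 3243) = 1/(-2821) = -1/2821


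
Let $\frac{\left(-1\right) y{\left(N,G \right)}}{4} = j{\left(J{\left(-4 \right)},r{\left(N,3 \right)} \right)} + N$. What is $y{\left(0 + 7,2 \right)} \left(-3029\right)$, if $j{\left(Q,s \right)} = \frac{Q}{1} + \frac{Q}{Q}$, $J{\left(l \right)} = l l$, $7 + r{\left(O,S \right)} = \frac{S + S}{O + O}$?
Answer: $290784$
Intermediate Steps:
$r{\left(O,S \right)} = -7 + \frac{S}{O}$ ($r{\left(O,S \right)} = -7 + \frac{S + S}{O + O} = -7 + \frac{2 S}{2 O} = -7 + 2 S \frac{1}{2 O} = -7 + \frac{S}{O}$)
$J{\left(l \right)} = l^{2}$
$j{\left(Q,s \right)} = 1 + Q$ ($j{\left(Q,s \right)} = Q 1 + 1 = Q + 1 = 1 + Q$)
$y{\left(N,G \right)} = -68 - 4 N$ ($y{\left(N,G \right)} = - 4 \left(\left(1 + \left(-4\right)^{2}\right) + N\right) = - 4 \left(\left(1 + 16\right) + N\right) = - 4 \left(17 + N\right) = -68 - 4 N$)
$y{\left(0 + 7,2 \right)} \left(-3029\right) = \left(-68 - 4 \left(0 + 7\right)\right) \left(-3029\right) = \left(-68 - 28\right) \left(-3029\right) = \left(-96\right) \left(-3029\right) = 290784$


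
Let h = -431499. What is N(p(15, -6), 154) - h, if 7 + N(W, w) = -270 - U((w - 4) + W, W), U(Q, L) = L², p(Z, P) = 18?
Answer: 430898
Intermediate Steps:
N(W, w) = -277 - W² (N(W, w) = -7 + (-270 - W²) = -277 - W²)
N(p(15, -6), 154) - h = (-277 - 1*18²) - 1*(-431499) = (-277 - 1*324) + 431499 = (-277 - 324) + 431499 = -601 + 431499 = 430898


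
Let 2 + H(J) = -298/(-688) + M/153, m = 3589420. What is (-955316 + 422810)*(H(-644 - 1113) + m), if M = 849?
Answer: -5588903795795593/2924 ≈ -1.9114e+12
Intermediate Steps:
H(J) = 69863/17544 (H(J) = -2 + (-298/(-688) + 849/153) = -2 + (-298*(-1/688) + 849*(1/153)) = -2 + (149/344 + 283/51) = -2 + 104951/17544 = 69863/17544)
(-955316 + 422810)*(H(-644 - 1113) + m) = (-955316 + 422810)*(69863/17544 + 3589420) = -532506*62972854343/17544 = -5588903795795593/2924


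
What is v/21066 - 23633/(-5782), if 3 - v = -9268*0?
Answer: 41489177/10150301 ≈ 4.0875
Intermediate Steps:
v = 3 (v = 3 - (-9268)*0 = 3 - 1*0 = 3 + 0 = 3)
v/21066 - 23633/(-5782) = 3/21066 - 23633/(-5782) = 3*(1/21066) - 23633*(-1/5782) = 1/7022 + 23633/5782 = 41489177/10150301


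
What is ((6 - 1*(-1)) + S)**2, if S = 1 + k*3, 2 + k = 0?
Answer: 4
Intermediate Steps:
k = -2 (k = -2 + 0 = -2)
S = -5 (S = 1 - 2*3 = 1 - 6 = -5)
((6 - 1*(-1)) + S)**2 = ((6 - 1*(-1)) - 5)**2 = ((6 + 1) - 5)**2 = (7 - 5)**2 = 2**2 = 4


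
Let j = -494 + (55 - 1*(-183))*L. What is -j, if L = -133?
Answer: 32148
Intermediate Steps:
j = -32148 (j = -494 + (55 - 1*(-183))*(-133) = -494 + (55 + 183)*(-133) = -494 + 238*(-133) = -494 - 31654 = -32148)
-j = -1*(-32148) = 32148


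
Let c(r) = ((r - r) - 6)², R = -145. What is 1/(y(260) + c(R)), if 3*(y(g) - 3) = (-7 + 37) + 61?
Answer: 3/208 ≈ 0.014423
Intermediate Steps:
y(g) = 100/3 (y(g) = 3 + ((-7 + 37) + 61)/3 = 3 + (30 + 61)/3 = 3 + (⅓)*91 = 3 + 91/3 = 100/3)
c(r) = 36 (c(r) = (0 - 6)² = (-6)² = 36)
1/(y(260) + c(R)) = 1/(100/3 + 36) = 1/(208/3) = 3/208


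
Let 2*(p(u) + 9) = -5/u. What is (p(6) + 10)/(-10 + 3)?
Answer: -1/12 ≈ -0.083333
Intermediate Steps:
p(u) = -9 - 5/(2*u) (p(u) = -9 + (-5/u)/2 = -9 - 5/(2*u))
(p(6) + 10)/(-10 + 3) = ((-9 - 5/2/6) + 10)/(-10 + 3) = ((-9 - 5/2*1/6) + 10)/(-7) = -((-9 - 5/12) + 10)/7 = -(-113/12 + 10)/7 = -1/7*7/12 = -1/12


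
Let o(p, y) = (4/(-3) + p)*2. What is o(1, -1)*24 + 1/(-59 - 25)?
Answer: -1345/84 ≈ -16.012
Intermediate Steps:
o(p, y) = -8/3 + 2*p (o(p, y) = (4*(-⅓) + p)*2 = (-4/3 + p)*2 = -8/3 + 2*p)
o(1, -1)*24 + 1/(-59 - 25) = (-8/3 + 2*1)*24 + 1/(-59 - 25) = (-8/3 + 2)*24 + 1/(-84) = -⅔*24 - 1/84 = -16 - 1/84 = -1345/84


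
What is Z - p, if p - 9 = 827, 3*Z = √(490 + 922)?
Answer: -836 + 2*√353/3 ≈ -823.47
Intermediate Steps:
Z = 2*√353/3 (Z = √(490 + 922)/3 = √1412/3 = (2*√353)/3 = 2*√353/3 ≈ 12.526)
p = 836 (p = 9 + 827 = 836)
Z - p = 2*√353/3 - 1*836 = 2*√353/3 - 836 = -836 + 2*√353/3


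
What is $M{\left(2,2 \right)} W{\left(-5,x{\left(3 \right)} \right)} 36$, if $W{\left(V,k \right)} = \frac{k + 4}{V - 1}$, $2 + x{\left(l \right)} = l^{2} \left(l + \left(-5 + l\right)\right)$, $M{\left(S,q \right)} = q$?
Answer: $-132$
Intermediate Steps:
$x{\left(l \right)} = -2 + l^{2} \left(-5 + 2 l\right)$ ($x{\left(l \right)} = -2 + l^{2} \left(l + \left(-5 + l\right)\right) = -2 + l^{2} \left(-5 + 2 l\right)$)
$W{\left(V,k \right)} = \frac{4 + k}{-1 + V}$
$M{\left(2,2 \right)} W{\left(-5,x{\left(3 \right)} \right)} 36 = 2 \frac{4 - \left(2 - 54 + 45\right)}{-1 - 5} \cdot 36 = 2 \frac{4 - -7}{-6} \cdot 36 = 2 \left(- \frac{4 - -7}{6}\right) 36 = 2 \left(- \frac{4 + 7}{6}\right) 36 = 2 \left(\left(- \frac{1}{6}\right) 11\right) 36 = 2 \left(- \frac{11}{6}\right) 36 = \left(- \frac{11}{3}\right) 36 = -132$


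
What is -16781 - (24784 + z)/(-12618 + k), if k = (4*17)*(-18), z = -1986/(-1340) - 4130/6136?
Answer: -4045931175467/241127640 ≈ -16779.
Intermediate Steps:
z = 14093/17420 (z = -1986*(-1/1340) - 4130*1/6136 = 993/670 - 35/52 = 14093/17420 ≈ 0.80901)
k = -1224 (k = 68*(-18) = -1224)
-16781 - (24784 + z)/(-12618 + k) = -16781 - (24784 + 14093/17420)/(-12618 - 1224) = -16781 - 431751373/(17420*(-13842)) = -16781 - 431751373*(-1)/(17420*13842) = -16781 - 1*(-431751373/241127640) = -16781 + 431751373/241127640 = -4045931175467/241127640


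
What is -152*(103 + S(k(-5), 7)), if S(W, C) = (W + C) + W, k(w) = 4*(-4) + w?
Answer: -10336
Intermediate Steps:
k(w) = -16 + w
S(W, C) = C + 2*W (S(W, C) = (C + W) + W = C + 2*W)
-152*(103 + S(k(-5), 7)) = -152*(103 + (7 + 2*(-16 - 5))) = -152*(103 + (7 + 2*(-21))) = -152*(103 + (7 - 42)) = -152*(103 - 35) = -152*68 = -10336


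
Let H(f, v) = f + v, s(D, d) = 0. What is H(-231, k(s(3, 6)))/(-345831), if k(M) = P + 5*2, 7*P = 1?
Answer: 1546/2420817 ≈ 0.00063863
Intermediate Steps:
P = ⅐ (P = (⅐)*1 = ⅐ ≈ 0.14286)
k(M) = 71/7 (k(M) = ⅐ + 5*2 = ⅐ + 10 = 71/7)
H(-231, k(s(3, 6)))/(-345831) = (-231 + 71/7)/(-345831) = -1546/7*(-1/345831) = 1546/2420817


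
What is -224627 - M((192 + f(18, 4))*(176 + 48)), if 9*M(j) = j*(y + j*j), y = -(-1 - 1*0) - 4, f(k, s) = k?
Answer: -11565367504947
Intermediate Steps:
y = -3 (y = -(-1 + 0) - 4 = -1*(-1) - 4 = 1 - 4 = -3)
M(j) = j*(-3 + j**2)/9 (M(j) = (j*(-3 + j*j))/9 = (j*(-3 + j**2))/9 = j*(-3 + j**2)/9)
-224627 - M((192 + f(18, 4))*(176 + 48)) = -224627 - (192 + 18)*(176 + 48)*(-3 + ((192 + 18)*(176 + 48))**2)/9 = -224627 - 210*224*(-3 + (210*224)**2)/9 = -224627 - 47040*(-3 + 47040**2)/9 = -224627 - 47040*(-3 + 2212761600)/9 = -224627 - 47040*2212761597/9 = -224627 - 1*11565367280320 = -224627 - 11565367280320 = -11565367504947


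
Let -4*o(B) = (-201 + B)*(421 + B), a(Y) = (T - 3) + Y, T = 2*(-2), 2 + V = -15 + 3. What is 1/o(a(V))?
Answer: 1/22200 ≈ 4.5045e-5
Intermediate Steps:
V = -14 (V = -2 + (-15 + 3) = -2 - 12 = -14)
T = -4
a(Y) = -7 + Y (a(Y) = (-4 - 3) + Y = -7 + Y)
o(B) = -(-201 + B)*(421 + B)/4
1/o(a(V)) = 1/(84621/4 - 55*(-7 - 14) - (-7 - 14)**2/4) = 1/(84621/4 - 55*(-21) - 1/4*(-21)**2) = 1/(84621/4 + 1155 - 1/4*441) = 1/(84621/4 + 1155 - 441/4) = 1/22200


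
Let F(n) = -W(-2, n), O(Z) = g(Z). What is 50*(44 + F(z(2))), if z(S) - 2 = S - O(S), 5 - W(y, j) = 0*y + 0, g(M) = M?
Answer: 1950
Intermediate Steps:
W(y, j) = 5 (W(y, j) = 5 - (0*y + 0) = 5 - (0 + 0) = 5 - 1*0 = 5 + 0 = 5)
O(Z) = Z
z(S) = 2 (z(S) = 2 + (S - S) = 2 + 0 = 2)
F(n) = -5 (F(n) = -1*5 = -5)
50*(44 + F(z(2))) = 50*(44 - 5) = 50*39 = 1950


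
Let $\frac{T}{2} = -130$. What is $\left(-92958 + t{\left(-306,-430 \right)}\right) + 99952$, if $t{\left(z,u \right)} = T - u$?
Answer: $7164$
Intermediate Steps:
$T = -260$ ($T = 2 \left(-130\right) = -260$)
$t{\left(z,u \right)} = -260 - u$
$\left(-92958 + t{\left(-306,-430 \right)}\right) + 99952 = \left(-92958 - -170\right) + 99952 = \left(-92958 + \left(-260 + 430\right)\right) + 99952 = \left(-92958 + 170\right) + 99952 = -92788 + 99952 = 7164$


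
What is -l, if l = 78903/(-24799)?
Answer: 78903/24799 ≈ 3.1817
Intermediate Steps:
l = -78903/24799 (l = 78903*(-1/24799) = -78903/24799 ≈ -3.1817)
-l = -1*(-78903/24799) = 78903/24799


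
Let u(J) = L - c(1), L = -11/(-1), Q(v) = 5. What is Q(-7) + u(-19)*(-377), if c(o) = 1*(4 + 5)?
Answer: -749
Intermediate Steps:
c(o) = 9 (c(o) = 1*9 = 9)
L = 11 (L = -11*(-1) = 11)
u(J) = 2 (u(J) = 11 - 1*9 = 11 - 9 = 2)
Q(-7) + u(-19)*(-377) = 5 + 2*(-377) = 5 - 754 = -749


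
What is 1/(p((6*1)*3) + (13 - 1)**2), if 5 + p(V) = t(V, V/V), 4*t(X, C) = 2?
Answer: 2/279 ≈ 0.0071685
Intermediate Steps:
t(X, C) = 1/2 (t(X, C) = (1/4)*2 = 1/2)
p(V) = -9/2 (p(V) = -5 + 1/2 = -9/2)
1/(p((6*1)*3) + (13 - 1)**2) = 1/(-9/2 + (13 - 1)**2) = 1/(-9/2 + 12**2) = 1/(-9/2 + 144) = 1/(279/2) = 2/279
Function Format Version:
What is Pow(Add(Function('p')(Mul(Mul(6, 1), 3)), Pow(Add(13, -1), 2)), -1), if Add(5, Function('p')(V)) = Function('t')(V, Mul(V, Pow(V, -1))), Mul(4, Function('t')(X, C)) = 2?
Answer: Rational(2, 279) ≈ 0.0071685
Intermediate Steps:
Function('t')(X, C) = Rational(1, 2) (Function('t')(X, C) = Mul(Rational(1, 4), 2) = Rational(1, 2))
Function('p')(V) = Rational(-9, 2) (Function('p')(V) = Add(-5, Rational(1, 2)) = Rational(-9, 2))
Pow(Add(Function('p')(Mul(Mul(6, 1), 3)), Pow(Add(13, -1), 2)), -1) = Pow(Add(Rational(-9, 2), Pow(Add(13, -1), 2)), -1) = Pow(Add(Rational(-9, 2), Pow(12, 2)), -1) = Pow(Add(Rational(-9, 2), 144), -1) = Pow(Rational(279, 2), -1) = Rational(2, 279)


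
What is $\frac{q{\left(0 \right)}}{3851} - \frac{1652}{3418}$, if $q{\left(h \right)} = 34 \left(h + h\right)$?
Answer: $- \frac{826}{1709} \approx -0.48332$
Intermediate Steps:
$q{\left(h \right)} = 68 h$ ($q{\left(h \right)} = 34 \cdot 2 h = 68 h$)
$\frac{q{\left(0 \right)}}{3851} - \frac{1652}{3418} = \frac{68 \cdot 0}{3851} - \frac{1652}{3418} = 0 \cdot \frac{1}{3851} - \frac{826}{1709} = 0 - \frac{826}{1709} = - \frac{826}{1709}$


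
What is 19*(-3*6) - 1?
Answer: -343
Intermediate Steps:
19*(-3*6) - 1 = 19*(-18) - 1 = -342 - 1 = -343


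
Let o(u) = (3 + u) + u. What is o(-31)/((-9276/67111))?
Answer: 3959549/9276 ≈ 426.86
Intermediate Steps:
o(u) = 3 + 2*u
o(-31)/((-9276/67111)) = (3 + 2*(-31))/((-9276/67111)) = (3 - 62)/((-9276*1/67111)) = -59/(-9276/67111) = -59*(-67111/9276) = 3959549/9276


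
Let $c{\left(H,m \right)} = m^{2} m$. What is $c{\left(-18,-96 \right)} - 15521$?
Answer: $-900257$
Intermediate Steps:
$c{\left(H,m \right)} = m^{3}$
$c{\left(-18,-96 \right)} - 15521 = \left(-96\right)^{3} - 15521 = -884736 - 15521 = -900257$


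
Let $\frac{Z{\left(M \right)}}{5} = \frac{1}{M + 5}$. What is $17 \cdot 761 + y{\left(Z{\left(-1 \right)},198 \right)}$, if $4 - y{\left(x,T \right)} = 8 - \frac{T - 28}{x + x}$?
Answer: $13001$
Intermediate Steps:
$Z{\left(M \right)} = \frac{5}{5 + M}$ ($Z{\left(M \right)} = \frac{5}{M + 5} = \frac{5}{5 + M}$)
$y{\left(x,T \right)} = -4 + \frac{-28 + T}{2 x}$ ($y{\left(x,T \right)} = 4 - \left(8 - \frac{T - 28}{x + x}\right) = 4 - \left(8 - \frac{-28 + T}{2 x}\right) = -4 + \frac{-28 + T}{2 x}$)
$17 \cdot 761 + y{\left(Z{\left(-1 \right)},198 \right)} = 17 \cdot 761 + \frac{-28 + 198 - 8 \frac{5}{5 - 1}}{2 \frac{5}{5 - 1}} = 12937 + \frac{-28 + 198 - 8 \cdot \frac{5}{4}}{2 \cdot \frac{5}{4}} = 12937 + \frac{-28 + 198 - 8 \cdot 5 \cdot \frac{1}{4}}{2 \cdot 5 \cdot \frac{1}{4}} = 12937 + \frac{-28 + 198 - 10}{2 \cdot \frac{5}{4}} = 12937 + \frac{1}{2} \cdot \frac{4}{5} \left(-28 + 198 - 10\right) = 12937 + \frac{1}{2} \cdot \frac{4}{5} \cdot 160 = 12937 + 64 = 13001$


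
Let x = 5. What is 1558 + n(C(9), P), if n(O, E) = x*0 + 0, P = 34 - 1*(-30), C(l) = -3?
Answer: 1558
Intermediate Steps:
P = 64 (P = 34 + 30 = 64)
n(O, E) = 0 (n(O, E) = 5*0 + 0 = 0 + 0 = 0)
1558 + n(C(9), P) = 1558 + 0 = 1558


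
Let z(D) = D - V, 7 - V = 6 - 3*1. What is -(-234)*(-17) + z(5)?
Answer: -3977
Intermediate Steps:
V = 4 (V = 7 - (6 - 3*1) = 7 - (6 - 3) = 7 - 1*3 = 7 - 3 = 4)
z(D) = -4 + D (z(D) = D - 1*4 = D - 4 = -4 + D)
-(-234)*(-17) + z(5) = -(-234)*(-17) + (-4 + 5) = -78*51 + 1 = -3978 + 1 = -3977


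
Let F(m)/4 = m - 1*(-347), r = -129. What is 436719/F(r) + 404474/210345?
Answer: 92214359383/183420840 ≈ 502.75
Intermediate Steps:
F(m) = 1388 + 4*m (F(m) = 4*(m - 1*(-347)) = 4*(m + 347) = 4*(347 + m) = 1388 + 4*m)
436719/F(r) + 404474/210345 = 436719/(1388 + 4*(-129)) + 404474/210345 = 436719/(1388 - 516) + 404474*(1/210345) = 436719/872 + 404474/210345 = 92214359383/183420840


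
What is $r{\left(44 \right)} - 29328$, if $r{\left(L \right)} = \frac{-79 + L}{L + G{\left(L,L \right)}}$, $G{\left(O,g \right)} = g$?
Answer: $- \frac{2580899}{88} \approx -29328.0$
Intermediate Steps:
$r{\left(L \right)} = \frac{-79 + L}{2 L}$ ($r{\left(L \right)} = \frac{-79 + L}{L + L} = \frac{-79 + L}{2 L}$)
$r{\left(44 \right)} - 29328 = \frac{-79 + 44}{2 \cdot 44} - 29328 = \frac{1}{2} \cdot \frac{1}{44} \left(-35\right) - 29328 = - \frac{35}{88} - 29328 = - \frac{2580899}{88}$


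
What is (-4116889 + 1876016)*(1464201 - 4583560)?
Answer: 6990087360407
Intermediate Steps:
(-4116889 + 1876016)*(1464201 - 4583560) = -2240873*(-3119359) = 6990087360407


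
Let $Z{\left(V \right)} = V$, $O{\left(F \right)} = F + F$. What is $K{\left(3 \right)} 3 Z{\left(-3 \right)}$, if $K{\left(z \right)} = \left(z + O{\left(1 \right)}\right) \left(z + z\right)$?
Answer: $-270$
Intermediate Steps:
$O{\left(F \right)} = 2 F$
$K{\left(z \right)} = 2 z \left(2 + z\right)$ ($K{\left(z \right)} = \left(z + 2 \cdot 1\right) \left(z + z\right) = \left(z + 2\right) 2 z = \left(2 + z\right) 2 z = 2 z \left(2 + z\right)$)
$K{\left(3 \right)} 3 Z{\left(-3 \right)} = 2 \cdot 3 \left(2 + 3\right) 3 \left(-3\right) = 2 \cdot 3 \cdot 5 \cdot 3 \left(-3\right) = 30 \cdot 3 \left(-3\right) = 90 \left(-3\right) = -270$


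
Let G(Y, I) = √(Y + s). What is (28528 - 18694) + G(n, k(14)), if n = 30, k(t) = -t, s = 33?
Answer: 9834 + 3*√7 ≈ 9841.9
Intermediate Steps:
G(Y, I) = √(33 + Y) (G(Y, I) = √(Y + 33) = √(33 + Y))
(28528 - 18694) + G(n, k(14)) = (28528 - 18694) + √(33 + 30) = 9834 + √63 = 9834 + 3*√7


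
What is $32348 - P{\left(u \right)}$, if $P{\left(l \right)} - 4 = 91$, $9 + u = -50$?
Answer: $32253$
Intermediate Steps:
$u = -59$ ($u = -9 - 50 = -59$)
$P{\left(l \right)} = 95$ ($P{\left(l \right)} = 4 + 91 = 95$)
$32348 - P{\left(u \right)} = 32348 - 95 = 32253$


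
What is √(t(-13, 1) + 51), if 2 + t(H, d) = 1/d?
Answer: 5*√2 ≈ 7.0711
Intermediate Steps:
t(H, d) = -2 + 1/d
√(t(-13, 1) + 51) = √((-2 + 1/1) + 51) = √((-2 + 1) + 51) = √(-1 + 51) = √50 = 5*√2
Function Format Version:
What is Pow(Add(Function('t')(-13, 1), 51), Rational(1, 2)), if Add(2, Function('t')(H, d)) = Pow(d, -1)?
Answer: Mul(5, Pow(2, Rational(1, 2))) ≈ 7.0711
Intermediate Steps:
Function('t')(H, d) = Add(-2, Pow(d, -1))
Pow(Add(Function('t')(-13, 1), 51), Rational(1, 2)) = Pow(Add(Add(-2, Pow(1, -1)), 51), Rational(1, 2)) = Pow(Add(Add(-2, 1), 51), Rational(1, 2)) = Pow(Add(-1, 51), Rational(1, 2)) = Pow(50, Rational(1, 2)) = Mul(5, Pow(2, Rational(1, 2)))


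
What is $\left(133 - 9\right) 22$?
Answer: $2728$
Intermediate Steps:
$\left(133 - 9\right) 22 = 124 \cdot 22 = 2728$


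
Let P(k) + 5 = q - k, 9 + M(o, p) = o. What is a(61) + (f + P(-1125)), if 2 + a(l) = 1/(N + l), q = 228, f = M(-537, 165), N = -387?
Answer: 260799/326 ≈ 800.00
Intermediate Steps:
M(o, p) = -9 + o
f = -546 (f = -9 - 537 = -546)
a(l) = -2 + 1/(-387 + l)
P(k) = 223 - k (P(k) = -5 + (228 - k) = 223 - k)
a(61) + (f + P(-1125)) = (775 - 2*61)/(-387 + 61) + (-546 + (223 - 1*(-1125))) = (775 - 122)/(-326) + (-546 + (223 + 1125)) = -1/326*653 + (-546 + 1348) = -653/326 + 802 = 260799/326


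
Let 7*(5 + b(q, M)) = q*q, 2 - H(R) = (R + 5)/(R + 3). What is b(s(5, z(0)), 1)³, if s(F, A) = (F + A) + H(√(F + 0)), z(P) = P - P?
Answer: -6561/343 + 2916*√5/343 ≈ -0.11844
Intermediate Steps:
H(R) = 2 - (5 + R)/(3 + R) (H(R) = 2 - (R + 5)/(R + 3) = 2 - (5 + R)/(3 + R))
z(P) = 0
s(F, A) = A + F + (1 + √F)/(3 + √F) (s(F, A) = (F + A) + (1 + √(F + 0))/(3 + √(F + 0)) = (A + F) + (1 + √F)/(3 + √F) = A + F + (1 + √F)/(3 + √F))
b(q, M) = -5 + q²/7 (b(q, M) = -5 + (q*q)/7 = -5 + q²/7)
b(s(5, z(0)), 1)³ = (-5 + ((1 + √5 + (3 + √5)*(0 + 5))/(3 + √5))²/7)³ = (-5 + ((1 + √5 + (3 + √5)*5)/(3 + √5))²/7)³ = (-5 + ((1 + √5 + (15 + 5*√5))/(3 + √5))²/7)³ = (-5 + ((16 + 6*√5)/(3 + √5))²/7)³ = (-5 + ((16 + 6*√5)²/(3 + √5)²)/7)³ = (-5 + (16 + 6*√5)²/(7*(3 + √5)²))³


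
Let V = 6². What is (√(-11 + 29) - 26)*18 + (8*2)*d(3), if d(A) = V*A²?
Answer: 4716 + 54*√2 ≈ 4792.4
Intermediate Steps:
V = 36
d(A) = 36*A²
(√(-11 + 29) - 26)*18 + (8*2)*d(3) = (√(-11 + 29) - 26)*18 + (8*2)*(36*3²) = (√18 - 26)*18 + 16*(36*9) = (3*√2 - 26)*18 + 16*324 = (-26 + 3*√2)*18 + 5184 = (-468 + 54*√2) + 5184 = 4716 + 54*√2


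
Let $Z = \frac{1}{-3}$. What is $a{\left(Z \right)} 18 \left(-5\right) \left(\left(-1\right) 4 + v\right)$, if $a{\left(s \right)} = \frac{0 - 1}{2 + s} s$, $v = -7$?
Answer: $198$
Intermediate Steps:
$Z = - \frac{1}{3} \approx -0.33333$
$a{\left(s \right)} = - \frac{s}{2 + s}$ ($a{\left(s \right)} = - \frac{1}{2 + s} s = - \frac{s}{2 + s}$)
$a{\left(Z \right)} 18 \left(-5\right) \left(\left(-1\right) 4 + v\right) = \left(-1\right) \left(- \frac{1}{3}\right) \frac{1}{2 - \frac{1}{3}} \cdot 18 \left(-5\right) \left(\left(-1\right) 4 - 7\right) = \left(-1\right) \left(- \frac{1}{3}\right) \frac{1}{\frac{5}{3}} \left(-90\right) \left(-4 - 7\right) = \left(-1\right) \left(- \frac{1}{3}\right) \frac{3}{5} \left(-90\right) \left(-11\right) = \frac{1}{5} \left(-90\right) \left(-11\right) = \left(-18\right) \left(-11\right) = 198$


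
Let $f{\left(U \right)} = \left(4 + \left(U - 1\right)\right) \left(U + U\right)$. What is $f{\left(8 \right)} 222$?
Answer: $39072$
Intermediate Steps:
$f{\left(U \right)} = 2 U \left(3 + U\right)$ ($f{\left(U \right)} = \left(4 + \left(-1 + U\right)\right) 2 U = \left(3 + U\right) 2 U = 2 U \left(3 + U\right)$)
$f{\left(8 \right)} 222 = 2 \cdot 8 \left(3 + 8\right) 222 = 2 \cdot 8 \cdot 11 \cdot 222 = 176 \cdot 222 = 39072$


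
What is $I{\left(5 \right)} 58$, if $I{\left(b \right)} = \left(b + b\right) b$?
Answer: $2900$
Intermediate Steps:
$I{\left(b \right)} = 2 b^{2}$ ($I{\left(b \right)} = 2 b b = 2 b^{2}$)
$I{\left(5 \right)} 58 = 2 \cdot 5^{2} \cdot 58 = 2 \cdot 25 \cdot 58 = 50 \cdot 58 = 2900$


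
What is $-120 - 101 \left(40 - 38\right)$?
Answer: $-322$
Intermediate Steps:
$-120 - 101 \left(40 - 38\right) = -120 - 202 = -322$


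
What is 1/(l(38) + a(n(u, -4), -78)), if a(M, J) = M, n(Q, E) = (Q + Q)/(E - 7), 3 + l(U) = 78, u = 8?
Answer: 11/809 ≈ 0.013597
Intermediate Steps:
l(U) = 75 (l(U) = -3 + 78 = 75)
n(Q, E) = 2*Q/(-7 + E) (n(Q, E) = (2*Q)/(-7 + E) = 2*Q/(-7 + E))
1/(l(38) + a(n(u, -4), -78)) = 1/(75 + 2*8/(-7 - 4)) = 1/(75 + 2*8/(-11)) = 1/(75 + 2*8*(-1/11)) = 1/(75 - 16/11) = 1/(809/11) = 11/809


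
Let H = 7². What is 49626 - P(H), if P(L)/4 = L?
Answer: 49430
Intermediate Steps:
H = 49
P(L) = 4*L
49626 - P(H) = 49626 - 4*49 = 49626 - 1*196 = 49626 - 196 = 49430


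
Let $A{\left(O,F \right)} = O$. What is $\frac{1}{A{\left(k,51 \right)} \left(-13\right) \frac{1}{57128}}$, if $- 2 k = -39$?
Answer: $- \frac{114256}{507} \approx -225.36$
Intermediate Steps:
$k = \frac{39}{2}$ ($k = \left(- \frac{1}{2}\right) \left(-39\right) = \frac{39}{2} \approx 19.5$)
$\frac{1}{A{\left(k,51 \right)} \left(-13\right) \frac{1}{57128}} = \frac{1}{\frac{39}{2} \left(-13\right) \frac{1}{57128}} = \frac{1}{\left(- \frac{507}{2}\right) \frac{1}{57128}} = \frac{1}{- \frac{507}{114256}} = - \frac{114256}{507}$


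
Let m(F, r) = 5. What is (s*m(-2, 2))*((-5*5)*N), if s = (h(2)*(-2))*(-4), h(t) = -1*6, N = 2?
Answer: 12000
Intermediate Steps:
h(t) = -6
s = -48 (s = -6*(-2)*(-4) = 12*(-4) = -48)
(s*m(-2, 2))*((-5*5)*N) = (-48*5)*(-5*5*2) = -(-6000)*2 = -240*(-50) = 12000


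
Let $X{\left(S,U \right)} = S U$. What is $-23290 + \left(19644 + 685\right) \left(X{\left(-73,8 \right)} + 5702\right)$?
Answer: $104020532$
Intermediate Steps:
$-23290 + \left(19644 + 685\right) \left(X{\left(-73,8 \right)} + 5702\right) = -23290 + \left(19644 + 685\right) \left(\left(-73\right) 8 + 5702\right) = -23290 + 20329 \left(-584 + 5702\right) = -23290 + 20329 \cdot 5118 = -23290 + 104043822 = 104020532$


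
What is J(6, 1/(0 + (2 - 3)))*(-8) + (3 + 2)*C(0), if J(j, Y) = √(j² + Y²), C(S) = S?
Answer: -8*√37 ≈ -48.662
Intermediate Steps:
J(j, Y) = √(Y² + j²)
J(6, 1/(0 + (2 - 3)))*(-8) + (3 + 2)*C(0) = √((1/(0 + (2 - 3)))² + 6²)*(-8) + (3 + 2)*0 = √((1/(0 - 1))² + 36)*(-8) + 5*0 = √((1/(-1))² + 36)*(-8) + 0 = √((-1)² + 36)*(-8) + 0 = √(1 + 36)*(-8) + 0 = √37*(-8) + 0 = -8*√37 + 0 = -8*√37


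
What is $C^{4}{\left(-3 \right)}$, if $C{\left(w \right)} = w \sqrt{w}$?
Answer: $729$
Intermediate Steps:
$C{\left(w \right)} = w^{\frac{3}{2}}$
$C^{4}{\left(-3 \right)} = \left(\left(-3\right)^{\frac{3}{2}}\right)^{4} = \left(- 3 i \sqrt{3}\right)^{4} = 729$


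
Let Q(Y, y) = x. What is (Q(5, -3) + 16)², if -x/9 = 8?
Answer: 3136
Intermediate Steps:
x = -72 (x = -9*8 = -72)
Q(Y, y) = -72
(Q(5, -3) + 16)² = (-72 + 16)² = (-56)² = 3136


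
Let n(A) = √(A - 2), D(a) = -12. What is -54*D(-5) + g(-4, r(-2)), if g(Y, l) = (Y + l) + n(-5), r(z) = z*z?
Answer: 648 + I*√7 ≈ 648.0 + 2.6458*I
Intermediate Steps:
n(A) = √(-2 + A)
r(z) = z²
g(Y, l) = Y + l + I*√7 (g(Y, l) = (Y + l) + √(-2 - 5) = (Y + l) + √(-7) = (Y + l) + I*√7 = Y + l + I*√7)
-54*D(-5) + g(-4, r(-2)) = -54*(-12) + (-4 + (-2)² + I*√7) = 648 + (-4 + 4 + I*√7) = 648 + I*√7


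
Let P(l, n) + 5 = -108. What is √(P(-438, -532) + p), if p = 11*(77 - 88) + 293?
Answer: √59 ≈ 7.6811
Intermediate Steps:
P(l, n) = -113 (P(l, n) = -5 - 108 = -113)
p = 172 (p = 11*(-11) + 293 = -121 + 293 = 172)
√(P(-438, -532) + p) = √(-113 + 172) = √59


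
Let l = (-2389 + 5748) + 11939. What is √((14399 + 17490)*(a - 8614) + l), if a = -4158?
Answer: I*√407271010 ≈ 20181.0*I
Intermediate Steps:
l = 15298 (l = 3359 + 11939 = 15298)
√((14399 + 17490)*(a - 8614) + l) = √((14399 + 17490)*(-4158 - 8614) + 15298) = √(31889*(-12772) + 15298) = √(-407286308 + 15298) = √(-407271010) = I*√407271010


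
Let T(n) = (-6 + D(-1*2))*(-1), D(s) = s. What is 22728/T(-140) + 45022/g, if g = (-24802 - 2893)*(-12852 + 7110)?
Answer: 225894594656/79512345 ≈ 2841.0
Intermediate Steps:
g = 159024690 (g = -27695*(-5742) = 159024690)
T(n) = 8 (T(n) = (-6 - 1*2)*(-1) = (-6 - 2)*(-1) = -8*(-1) = 8)
22728/T(-140) + 45022/g = 22728/8 + 45022/159024690 = 22728*(1/8) + 45022*(1/159024690) = 2841 + 22511/79512345 = 225894594656/79512345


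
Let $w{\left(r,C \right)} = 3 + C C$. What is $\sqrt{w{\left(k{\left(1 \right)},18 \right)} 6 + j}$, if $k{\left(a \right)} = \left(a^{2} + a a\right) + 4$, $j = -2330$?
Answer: $4 i \sqrt{23} \approx 19.183 i$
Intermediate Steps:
$k{\left(a \right)} = 4 + 2 a^{2}$ ($k{\left(a \right)} = \left(a^{2} + a^{2}\right) + 4 = 2 a^{2} + 4 = 4 + 2 a^{2}$)
$w{\left(r,C \right)} = 3 + C^{2}$
$\sqrt{w{\left(k{\left(1 \right)},18 \right)} 6 + j} = \sqrt{\left(3 + 18^{2}\right) 6 - 2330} = \sqrt{\left(3 + 324\right) 6 - 2330} = \sqrt{327 \cdot 6 - 2330} = \sqrt{1962 - 2330} = \sqrt{-368} = 4 i \sqrt{23}$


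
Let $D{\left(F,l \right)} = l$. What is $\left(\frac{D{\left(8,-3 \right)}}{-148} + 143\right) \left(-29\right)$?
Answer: $- \frac{613843}{148} \approx -4147.6$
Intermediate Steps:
$\left(\frac{D{\left(8,-3 \right)}}{-148} + 143\right) \left(-29\right) = \left(- \frac{3}{-148} + 143\right) \left(-29\right) = \left(\left(-3\right) \left(- \frac{1}{148}\right) + 143\right) \left(-29\right) = \left(\frac{3}{148} + 143\right) \left(-29\right) = \frac{21167}{148} \left(-29\right) = - \frac{613843}{148}$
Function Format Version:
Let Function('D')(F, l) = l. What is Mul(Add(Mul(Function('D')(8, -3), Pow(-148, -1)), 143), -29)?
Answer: Rational(-613843, 148) ≈ -4147.6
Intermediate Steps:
Mul(Add(Mul(Function('D')(8, -3), Pow(-148, -1)), 143), -29) = Mul(Add(Mul(-3, Pow(-148, -1)), 143), -29) = Mul(Add(Mul(-3, Rational(-1, 148)), 143), -29) = Mul(Add(Rational(3, 148), 143), -29) = Mul(Rational(21167, 148), -29) = Rational(-613843, 148)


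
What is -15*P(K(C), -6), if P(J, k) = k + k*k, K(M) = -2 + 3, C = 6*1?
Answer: -450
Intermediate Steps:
C = 6
K(M) = 1
P(J, k) = k + k**2
-15*P(K(C), -6) = -(-90)*(1 - 6) = -(-90)*(-5) = -15*30 = -450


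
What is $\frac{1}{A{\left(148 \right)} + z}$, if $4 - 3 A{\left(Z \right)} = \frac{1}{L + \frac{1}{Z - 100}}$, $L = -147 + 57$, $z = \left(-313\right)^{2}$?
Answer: $\frac{12957}{1269401657} \approx 1.0207 \cdot 10^{-5}$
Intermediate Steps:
$z = 97969$
$L = -90$
$A{\left(Z \right)} = \frac{4}{3} - \frac{1}{3 \left(-90 + \frac{1}{-100 + Z}\right)}$ ($A{\left(Z \right)} = \frac{4}{3} - \frac{1}{3 \left(-90 + \frac{1}{Z - 100}\right)} = \frac{4}{3} - \frac{1}{3 \left(-90 + \frac{1}{-100 + Z}\right)}$)
$\frac{1}{A{\left(148 \right)} + z} = \frac{1}{\frac{-36104 + 361 \cdot 148}{3 \left(-9001 + 90 \cdot 148\right)} + 97969} = \frac{1}{\frac{-36104 + 53428}{3 \left(-9001 + 13320\right)} + 97969} = \frac{1}{\frac{1}{3} \cdot \frac{1}{4319} \cdot 17324 + 97969} = \frac{1}{\frac{17324}{12957} + 97969} = \frac{1}{\frac{1269401657}{12957}} = \frac{12957}{1269401657}$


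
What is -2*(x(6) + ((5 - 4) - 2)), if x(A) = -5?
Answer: 12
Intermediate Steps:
-2*(x(6) + ((5 - 4) - 2)) = -2*(-5 + ((5 - 4) - 2)) = -2*(-5 + (1 - 2)) = -2*(-5 - 1) = -2*(-6) = 12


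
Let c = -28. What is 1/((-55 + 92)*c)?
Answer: -1/1036 ≈ -0.00096525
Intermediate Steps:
1/((-55 + 92)*c) = 1/((-55 + 92)*(-28)) = 1/(37*(-28)) = 1/(-1036) = -1/1036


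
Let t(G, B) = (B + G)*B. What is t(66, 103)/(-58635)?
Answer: -17407/58635 ≈ -0.29687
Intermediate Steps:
t(G, B) = B*(B + G)
t(66, 103)/(-58635) = (103*(103 + 66))/(-58635) = (103*169)*(-1/58635) = 17407*(-1/58635) = -17407/58635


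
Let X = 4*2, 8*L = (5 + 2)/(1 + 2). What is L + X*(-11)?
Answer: -2105/24 ≈ -87.708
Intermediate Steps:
L = 7/24 (L = ((5 + 2)/(1 + 2))/8 = (7/3)/8 = (7*(⅓))/8 = (⅛)*(7/3) = 7/24 ≈ 0.29167)
X = 8
L + X*(-11) = 7/24 + 8*(-11) = 7/24 - 88 = -2105/24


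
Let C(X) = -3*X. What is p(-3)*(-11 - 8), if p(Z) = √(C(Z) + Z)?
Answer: -19*√6 ≈ -46.540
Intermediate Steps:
p(Z) = √2*√(-Z) (p(Z) = √(-3*Z + Z) = √(-2*Z) = √2*√(-Z))
p(-3)*(-11 - 8) = (√2*√(-1*(-3)))*(-11 - 8) = (√2*√3)*(-19) = √6*(-19) = -19*√6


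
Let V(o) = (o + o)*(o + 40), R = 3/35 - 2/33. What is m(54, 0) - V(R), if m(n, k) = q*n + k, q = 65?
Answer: 4679746468/1334025 ≈ 3508.0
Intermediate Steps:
m(n, k) = k + 65*n (m(n, k) = 65*n + k = k + 65*n)
R = 29/1155 (R = 3*(1/35) - 2*1/33 = 3/35 - 2/33 = 29/1155 ≈ 0.025108)
V(o) = 2*o*(40 + o) (V(o) = (2*o)*(40 + o) = 2*o*(40 + o))
m(54, 0) - V(R) = (0 + 65*54) - 2*29*(40 + 29/1155)/1155 = (0 + 3510) - 2*29*46229/(1155*1155) = 3510 - 1*2681282/1334025 = 3510 - 2681282/1334025 = 4679746468/1334025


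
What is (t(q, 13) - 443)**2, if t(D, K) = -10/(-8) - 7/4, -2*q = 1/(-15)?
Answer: 786769/4 ≈ 1.9669e+5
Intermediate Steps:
q = 1/30 (q = -1/2/(-15) = -1/2*(-1/15) = 1/30 ≈ 0.033333)
t(D, K) = -1/2 (t(D, K) = -10*(-1/8) - 7*1/4 = 5/4 - 7/4 = -1/2)
(t(q, 13) - 443)**2 = (-1/2 - 443)**2 = (-887/2)**2 = 786769/4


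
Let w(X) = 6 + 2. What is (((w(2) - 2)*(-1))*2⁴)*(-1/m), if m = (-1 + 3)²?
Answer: 24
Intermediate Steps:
w(X) = 8
m = 4 (m = 2² = 4)
(((w(2) - 2)*(-1))*2⁴)*(-1/m) = (((8 - 2)*(-1))*2⁴)*(-1/4) = ((6*(-1))*16)*(-1*¼) = -6*16*(-¼) = -96*(-¼) = 24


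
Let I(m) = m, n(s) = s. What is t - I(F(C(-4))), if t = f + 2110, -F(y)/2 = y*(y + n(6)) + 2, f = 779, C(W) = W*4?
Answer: 3213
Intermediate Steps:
C(W) = 4*W
F(y) = -4 - 2*y*(6 + y) (F(y) = -2*(y*(y + 6) + 2) = -2*(y*(6 + y) + 2) = -2*(2 + y*(6 + y)) = -4 - 2*y*(6 + y))
t = 2889 (t = 779 + 2110 = 2889)
t - I(F(C(-4))) = 2889 - (-4 - 48*(-4) - 2*(4*(-4))**2) = 2889 - (-4 - 12*(-16) - 2*(-16)**2) = 2889 - (-4 + 192 - 2*256) = 2889 - (-4 + 192 - 512) = 2889 - 1*(-324) = 2889 + 324 = 3213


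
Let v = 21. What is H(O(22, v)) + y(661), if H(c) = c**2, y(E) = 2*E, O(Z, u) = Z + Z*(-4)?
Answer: 5678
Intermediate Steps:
O(Z, u) = -3*Z (O(Z, u) = Z - 4*Z = -3*Z)
H(O(22, v)) + y(661) = (-3*22)**2 + 2*661 = (-66)**2 + 1322 = 4356 + 1322 = 5678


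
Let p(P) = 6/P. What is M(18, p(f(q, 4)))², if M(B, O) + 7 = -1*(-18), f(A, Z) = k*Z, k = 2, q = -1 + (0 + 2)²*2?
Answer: 121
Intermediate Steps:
q = 7 (q = -1 + 2²*2 = -1 + 4*2 = -1 + 8 = 7)
f(A, Z) = 2*Z
M(B, O) = 11 (M(B, O) = -7 - 1*(-18) = -7 + 18 = 11)
M(18, p(f(q, 4)))² = 11² = 121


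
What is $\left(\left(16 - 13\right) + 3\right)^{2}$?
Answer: $36$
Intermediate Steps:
$\left(\left(16 - 13\right) + 3\right)^{2} = \left(3 + 3\right)^{2} = 6^{2} = 36$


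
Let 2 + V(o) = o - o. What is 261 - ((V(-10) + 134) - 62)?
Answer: 191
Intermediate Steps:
V(o) = -2 (V(o) = -2 + (o - o) = -2 + 0 = -2)
261 - ((V(-10) + 134) - 62) = 261 - ((-2 + 134) - 62) = 261 - (132 - 62) = 261 - 1*70 = 261 - 70 = 191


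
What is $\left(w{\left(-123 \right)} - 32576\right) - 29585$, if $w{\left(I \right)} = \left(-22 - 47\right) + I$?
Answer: $-62353$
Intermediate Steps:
$w{\left(I \right)} = -69 + I$
$\left(w{\left(-123 \right)} - 32576\right) - 29585 = \left(\left(-69 - 123\right) - 32576\right) - 29585 = \left(-192 - 32576\right) - 29585 = -32768 - 29585 = -62353$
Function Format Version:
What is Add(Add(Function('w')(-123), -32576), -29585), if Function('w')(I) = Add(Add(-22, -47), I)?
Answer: -62353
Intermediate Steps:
Function('w')(I) = Add(-69, I)
Add(Add(Function('w')(-123), -32576), -29585) = Add(Add(Add(-69, -123), -32576), -29585) = Add(Add(-192, -32576), -29585) = Add(-32768, -29585) = -62353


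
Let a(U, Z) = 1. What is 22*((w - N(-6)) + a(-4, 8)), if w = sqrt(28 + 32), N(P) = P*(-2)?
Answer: -242 + 44*sqrt(15) ≈ -71.589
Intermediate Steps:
N(P) = -2*P
w = 2*sqrt(15) (w = sqrt(60) = 2*sqrt(15) ≈ 7.7460)
22*((w - N(-6)) + a(-4, 8)) = 22*((2*sqrt(15) - (-2)*(-6)) + 1) = 22*((2*sqrt(15) - 1*12) + 1) = 22*((2*sqrt(15) - 12) + 1) = 22*((-12 + 2*sqrt(15)) + 1) = 22*(-11 + 2*sqrt(15)) = -242 + 44*sqrt(15)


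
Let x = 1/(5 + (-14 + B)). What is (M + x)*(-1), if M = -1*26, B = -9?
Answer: 469/18 ≈ 26.056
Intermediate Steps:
x = -1/18 (x = 1/(5 + (-14 - 9)) = 1/(5 - 23) = 1/(-18) = -1/18 ≈ -0.055556)
M = -26
(M + x)*(-1) = (-26 - 1/18)*(-1) = -469/18*(-1) = 469/18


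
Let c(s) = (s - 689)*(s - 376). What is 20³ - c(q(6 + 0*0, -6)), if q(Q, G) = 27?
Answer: -223038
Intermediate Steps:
c(s) = (-689 + s)*(-376 + s)
20³ - c(q(6 + 0*0, -6)) = 20³ - (259064 + 27² - 1065*27) = 8000 - (259064 + 729 - 28755) = 8000 - 1*231038 = 8000 - 231038 = -223038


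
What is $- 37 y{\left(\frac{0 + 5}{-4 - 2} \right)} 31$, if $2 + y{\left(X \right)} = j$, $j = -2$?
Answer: $4588$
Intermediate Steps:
$y{\left(X \right)} = -4$ ($y{\left(X \right)} = -2 - 2 = -4$)
$- 37 y{\left(\frac{0 + 5}{-4 - 2} \right)} 31 = \left(-37\right) \left(-4\right) 31 = 148 \cdot 31 = 4588$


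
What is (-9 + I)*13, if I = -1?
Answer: -130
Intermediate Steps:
(-9 + I)*13 = (-9 - 1)*13 = -10*13 = -130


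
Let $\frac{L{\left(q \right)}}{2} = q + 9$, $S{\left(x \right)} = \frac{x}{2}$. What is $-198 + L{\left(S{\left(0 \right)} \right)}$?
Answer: $-180$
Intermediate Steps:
$S{\left(x \right)} = \frac{x}{2}$ ($S{\left(x \right)} = x \frac{1}{2} = \frac{x}{2}$)
$L{\left(q \right)} = 18 + 2 q$ ($L{\left(q \right)} = 2 \left(q + 9\right) = 2 \left(9 + q\right) = 18 + 2 q$)
$-198 + L{\left(S{\left(0 \right)} \right)} = -198 + \left(18 + 2 \cdot \frac{1}{2} \cdot 0\right) = -198 + \left(18 + 2 \cdot 0\right) = -198 + \left(18 + 0\right) = -198 + 18 = -180$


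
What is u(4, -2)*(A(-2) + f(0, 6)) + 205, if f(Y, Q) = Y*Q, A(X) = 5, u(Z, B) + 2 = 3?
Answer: 210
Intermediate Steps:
u(Z, B) = 1 (u(Z, B) = -2 + 3 = 1)
f(Y, Q) = Q*Y
u(4, -2)*(A(-2) + f(0, 6)) + 205 = 1*(5 + 6*0) + 205 = 1*(5 + 0) + 205 = 1*5 + 205 = 5 + 205 = 210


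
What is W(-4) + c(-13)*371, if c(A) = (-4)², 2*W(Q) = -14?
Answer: 5929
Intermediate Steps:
W(Q) = -7 (W(Q) = (½)*(-14) = -7)
c(A) = 16
W(-4) + c(-13)*371 = -7 + 16*371 = -7 + 5936 = 5929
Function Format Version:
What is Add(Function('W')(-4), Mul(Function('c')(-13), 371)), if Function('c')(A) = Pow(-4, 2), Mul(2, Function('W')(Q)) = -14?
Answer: 5929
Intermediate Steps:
Function('W')(Q) = -7 (Function('W')(Q) = Mul(Rational(1, 2), -14) = -7)
Function('c')(A) = 16
Add(Function('W')(-4), Mul(Function('c')(-13), 371)) = Add(-7, Mul(16, 371)) = Add(-7, 5936) = 5929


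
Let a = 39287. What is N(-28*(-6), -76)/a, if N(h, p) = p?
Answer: -76/39287 ≈ -0.0019345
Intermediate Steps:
N(-28*(-6), -76)/a = -76/39287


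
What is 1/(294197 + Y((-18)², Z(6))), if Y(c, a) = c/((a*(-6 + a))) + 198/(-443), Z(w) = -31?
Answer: 508121/149487590263 ≈ 3.3991e-6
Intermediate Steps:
Y(c, a) = -198/443 + c/(a*(-6 + a)) (Y(c, a) = c*(1/(a*(-6 + a))) + 198*(-1/443) = c/(a*(-6 + a)) - 198/443 = -198/443 + c/(a*(-6 + a)))
1/(294197 + Y((-18)², Z(6))) = 1/(294197 + (1/443)*(-198*(-31)² + 443*(-18)² + 1188*(-31))/(-31*(-6 - 31))) = 1/(294197 + (1/443)*(-1/31)*(-198*961 + 443*324 - 36828)/(-37)) = 1/(294197 + (1/443)*(-1/31)*(-1/37)*(-190278 + 143532 - 36828)) = 1/(294197 + (1/443)*(-1/31)*(-1/37)*(-83574)) = 1/(294197 - 83574/508121) = 1/(149487590263/508121) = 508121/149487590263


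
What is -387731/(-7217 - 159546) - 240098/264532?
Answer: 31263897059/22057074958 ≈ 1.4174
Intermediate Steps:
-387731/(-7217 - 159546) - 240098/264532 = -387731/(-166763) - 240098*1/264532 = -387731*(-1/166763) - 120049/132266 = 387731/166763 - 120049/132266 = 31263897059/22057074958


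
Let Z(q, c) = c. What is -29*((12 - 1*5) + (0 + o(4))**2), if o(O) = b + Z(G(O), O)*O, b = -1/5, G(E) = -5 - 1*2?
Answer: -186064/25 ≈ -7442.6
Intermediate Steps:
G(E) = -7 (G(E) = -5 - 2 = -7)
b = -1/5 (b = -1*1/5 = -1/5 ≈ -0.20000)
o(O) = -1/5 + O**2 (o(O) = -1/5 + O*O = -1/5 + O**2)
-29*((12 - 1*5) + (0 + o(4))**2) = -29*((12 - 1*5) + (0 + (-1/5 + 4**2))**2) = -29*((12 - 5) + (0 + (-1/5 + 16))**2) = -29*(7 + (0 + 79/5)**2) = -29*(7 + (79/5)**2) = -29*(7 + 6241/25) = -29*6416/25 = -186064/25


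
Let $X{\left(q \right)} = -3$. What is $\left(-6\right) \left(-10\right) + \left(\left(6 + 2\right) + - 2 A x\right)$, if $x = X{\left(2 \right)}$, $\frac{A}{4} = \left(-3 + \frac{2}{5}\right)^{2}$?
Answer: $\frac{5756}{25} \approx 230.24$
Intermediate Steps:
$A = \frac{676}{25}$ ($A = 4 \left(-3 + \frac{2}{5}\right)^{2} = 4 \left(- \frac{13}{5}\right)^{2} = 4 \cdot \frac{169}{25} = \frac{676}{25} \approx 27.04$)
$x = -3$
$\left(-6\right) \left(-10\right) + \left(\left(6 + 2\right) + - 2 A x\right) = \left(-6\right) \left(-10\right) + \left(\left(6 + 2\right) + \left(-2\right) \frac{676}{25} \left(-3\right)\right) = 60 + \left(8 - - \frac{4056}{25}\right) = 60 + \left(8 + \frac{4056}{25}\right) = 60 + \frac{4256}{25} = \frac{5756}{25}$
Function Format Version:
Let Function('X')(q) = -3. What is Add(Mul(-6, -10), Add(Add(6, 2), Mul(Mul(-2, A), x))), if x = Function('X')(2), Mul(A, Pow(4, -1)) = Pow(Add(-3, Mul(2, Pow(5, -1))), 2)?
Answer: Rational(5756, 25) ≈ 230.24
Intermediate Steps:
A = Rational(676, 25) (A = Mul(4, Pow(Add(-3, Mul(2, Pow(5, -1))), 2)) = Mul(4, Pow(Add(-3, Mul(2, Rational(1, 5))), 2)) = Mul(4, Pow(Add(-3, Rational(2, 5)), 2)) = Mul(4, Pow(Rational(-13, 5), 2)) = Mul(4, Rational(169, 25)) = Rational(676, 25) ≈ 27.040)
x = -3
Add(Mul(-6, -10), Add(Add(6, 2), Mul(Mul(-2, A), x))) = Add(Mul(-6, -10), Add(Add(6, 2), Mul(Mul(-2, Rational(676, 25)), -3))) = Add(60, Add(8, Mul(Rational(-1352, 25), -3))) = Add(60, Add(8, Rational(4056, 25))) = Add(60, Rational(4256, 25)) = Rational(5756, 25)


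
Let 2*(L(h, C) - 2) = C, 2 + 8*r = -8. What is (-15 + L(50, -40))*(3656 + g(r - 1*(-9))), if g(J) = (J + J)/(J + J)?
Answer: -120681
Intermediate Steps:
r = -5/4 (r = -¼ + (⅛)*(-8) = -¼ - 1 = -5/4 ≈ -1.2500)
L(h, C) = 2 + C/2
g(J) = 1 (g(J) = (2*J)/((2*J)) = (2*J)*(1/(2*J)) = 1)
(-15 + L(50, -40))*(3656 + g(r - 1*(-9))) = (-15 + (2 + (½)*(-40)))*(3656 + 1) = (-15 + (2 - 20))*3657 = (-15 - 18)*3657 = -33*3657 = -120681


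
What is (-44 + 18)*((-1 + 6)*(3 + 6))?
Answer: -1170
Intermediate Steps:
(-44 + 18)*((-1 + 6)*(3 + 6)) = -130*9 = -26*45 = -1170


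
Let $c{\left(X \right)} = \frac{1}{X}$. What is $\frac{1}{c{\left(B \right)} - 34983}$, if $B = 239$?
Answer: $- \frac{239}{8360936} \approx -2.8585 \cdot 10^{-5}$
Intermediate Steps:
$\frac{1}{c{\left(B \right)} - 34983} = \frac{1}{\frac{1}{239} - 34983} = \frac{1}{- \frac{8360936}{239}} = - \frac{239}{8360936}$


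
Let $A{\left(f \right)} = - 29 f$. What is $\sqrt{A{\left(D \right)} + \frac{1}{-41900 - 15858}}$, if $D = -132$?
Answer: $\frac{\sqrt{12770156509234}}{57758} \approx 61.871$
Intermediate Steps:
$\sqrt{A{\left(D \right)} + \frac{1}{-41900 - 15858}} = \sqrt{\left(-29\right) \left(-132\right) + \frac{1}{-41900 - 15858}} = \sqrt{3828 + \frac{1}{-57758}} = \sqrt{3828 - \frac{1}{57758}} = \sqrt{\frac{221097623}{57758}} = \frac{\sqrt{12770156509234}}{57758}$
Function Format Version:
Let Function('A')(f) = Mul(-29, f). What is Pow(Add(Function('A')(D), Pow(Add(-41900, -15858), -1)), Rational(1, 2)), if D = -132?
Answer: Mul(Rational(1, 57758), Pow(12770156509234, Rational(1, 2))) ≈ 61.871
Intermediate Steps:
Pow(Add(Function('A')(D), Pow(Add(-41900, -15858), -1)), Rational(1, 2)) = Pow(Add(Mul(-29, -132), Pow(Add(-41900, -15858), -1)), Rational(1, 2)) = Pow(Add(3828, Pow(-57758, -1)), Rational(1, 2)) = Pow(Add(3828, Rational(-1, 57758)), Rational(1, 2)) = Pow(Rational(221097623, 57758), Rational(1, 2)) = Mul(Rational(1, 57758), Pow(12770156509234, Rational(1, 2)))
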